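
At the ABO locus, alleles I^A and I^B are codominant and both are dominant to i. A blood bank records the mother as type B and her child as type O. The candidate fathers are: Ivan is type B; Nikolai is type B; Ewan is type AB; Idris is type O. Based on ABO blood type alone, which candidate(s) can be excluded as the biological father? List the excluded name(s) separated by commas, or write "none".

A candidate is excluded only if no genotype consistent with his phenotype could produce a type O child with a type B mother.
Ewan (type AB): no genotype consistent with that phenotype can produce a type-O child with a type-B mother.

Ewan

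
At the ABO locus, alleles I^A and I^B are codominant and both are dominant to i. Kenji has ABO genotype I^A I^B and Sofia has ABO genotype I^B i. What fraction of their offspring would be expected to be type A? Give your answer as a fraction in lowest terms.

1/4

ABO cross I^A I^B × I^B i → offspring phenotypes: 1/4 A, 1/2 B, 1/4 AB.
So P(type A) = 1/4.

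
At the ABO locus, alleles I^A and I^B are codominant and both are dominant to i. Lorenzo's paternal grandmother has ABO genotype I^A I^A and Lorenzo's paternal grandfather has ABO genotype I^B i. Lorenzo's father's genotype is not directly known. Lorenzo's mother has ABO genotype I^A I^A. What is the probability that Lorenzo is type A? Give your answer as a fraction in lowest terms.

Lorenzo's father's ABO genotype from I^A I^A × I^B i: 1/2 I^A I^B, 1/2 I^A i.
Crossing each possibility with the mother I^A I^A and summing P(type A): 1/2·1/2 + 1/2·1 = 3/4.

3/4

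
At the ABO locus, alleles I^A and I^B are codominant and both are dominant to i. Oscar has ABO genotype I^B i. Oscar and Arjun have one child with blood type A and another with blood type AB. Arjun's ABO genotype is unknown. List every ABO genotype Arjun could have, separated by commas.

For each candidate genotype of Arjun, check whether crossing it with I^B i can produce every observed child phenotype.
  I^A I^A → possible child types {A, AB} ✓
  I^A I^B → possible child types {A, B, AB} ✓
  I^A i → possible child types {O, A, B, AB} ✓
  I^B I^B → possible child types {B} ✗
  I^B i → possible child types {O, B} ✗
  i i → possible child types {O, B} ✗

I^A I^A, I^A I^B, I^A i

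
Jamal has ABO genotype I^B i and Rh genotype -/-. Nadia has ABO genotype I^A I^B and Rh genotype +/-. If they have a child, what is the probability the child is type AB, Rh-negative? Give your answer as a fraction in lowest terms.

1/8

ABO cross I^B i × I^A I^B → offspring phenotypes: 1/4 A, 1/2 B, 1/4 AB.
Rh cross -/- × +/- → 1/2 Rh+, 1/2 Rh-.
Independent loci: P(type AB, Rh-negative) = 1/4 × 1/2 = 1/8.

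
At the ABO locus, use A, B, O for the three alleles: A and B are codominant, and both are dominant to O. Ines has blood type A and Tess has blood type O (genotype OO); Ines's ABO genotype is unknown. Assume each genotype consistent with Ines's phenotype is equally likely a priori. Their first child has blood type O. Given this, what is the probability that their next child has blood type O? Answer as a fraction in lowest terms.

1/2

Possible genotypes: Ines ∈ {AA, AO}; Tess ∈ {OO}.
Weight each parental genotype pair by prior × P(type-O child):
  AO × OO: posterior weight 1; P(next child type O) = 1/2.
Weighted sum = 1/2.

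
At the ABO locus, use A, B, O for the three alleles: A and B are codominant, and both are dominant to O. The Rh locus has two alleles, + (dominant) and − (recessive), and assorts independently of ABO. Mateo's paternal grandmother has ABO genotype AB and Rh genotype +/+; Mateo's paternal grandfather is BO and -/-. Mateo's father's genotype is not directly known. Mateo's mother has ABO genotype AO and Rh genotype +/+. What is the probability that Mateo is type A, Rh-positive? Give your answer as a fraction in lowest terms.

3/8

Mateo's father's ABO genotype from AB × BO: 1/4 AB, 1/4 AO, 1/4 BB, 1/4 BO.
Crossing each possibility with the mother AO and summing P(type A): 1/4·1/2 + 1/4·3/4 + 1/4·0 + 1/4·1/4 = 3/8.
Similarly for Rh via the father's Rh distribution: P(Rh+) = 1.
Independent loci: 3/8 × 1 = 3/8.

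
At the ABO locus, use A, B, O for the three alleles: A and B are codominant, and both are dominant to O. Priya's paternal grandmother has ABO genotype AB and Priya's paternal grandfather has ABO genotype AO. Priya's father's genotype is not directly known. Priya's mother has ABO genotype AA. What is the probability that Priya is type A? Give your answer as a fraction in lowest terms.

3/4

Priya's father's ABO genotype from AB × AO: 1/4 AA, 1/4 AB, 1/4 AO, 1/4 BO.
Crossing each possibility with the mother AA and summing P(type A): 1/4·1 + 1/4·1/2 + 1/4·1 + 1/4·1/2 = 3/4.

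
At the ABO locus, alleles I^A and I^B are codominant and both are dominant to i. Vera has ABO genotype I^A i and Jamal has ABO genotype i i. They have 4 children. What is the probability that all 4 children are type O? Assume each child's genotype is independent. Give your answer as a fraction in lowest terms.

ABO cross I^A i × i i → 1/2 O, 1/2 A.
So P(type O) = 1/2 per child.
All 4 independent: (1/2)^4 = 1/16.

1/16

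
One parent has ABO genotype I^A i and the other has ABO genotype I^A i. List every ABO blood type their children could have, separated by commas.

O, A

Gametes from I^A i × I^A i give offspring ABO genotypes I^A I^A, I^A i, i i, i.e. phenotypes O, A.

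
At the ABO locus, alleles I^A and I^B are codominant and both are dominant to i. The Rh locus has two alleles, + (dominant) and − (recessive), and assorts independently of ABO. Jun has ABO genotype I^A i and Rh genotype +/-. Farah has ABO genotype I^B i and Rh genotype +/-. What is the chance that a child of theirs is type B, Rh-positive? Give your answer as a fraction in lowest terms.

3/16

ABO cross I^A i × I^B i → offspring phenotypes: 1/4 O, 1/4 A, 1/4 B, 1/4 AB.
Rh cross +/- × +/- → 3/4 Rh+, 1/4 Rh-.
Independent loci: P(type B, Rh-positive) = 1/4 × 3/4 = 3/16.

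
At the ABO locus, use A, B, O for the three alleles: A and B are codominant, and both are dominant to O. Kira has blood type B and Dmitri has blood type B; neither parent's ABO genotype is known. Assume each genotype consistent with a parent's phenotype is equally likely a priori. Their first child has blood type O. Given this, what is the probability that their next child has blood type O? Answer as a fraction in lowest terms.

1/4

Possible genotypes: Kira ∈ {BB, BO}; Dmitri ∈ {BB, BO}.
Weight each parental genotype pair by prior × P(type-O child):
  BO × BO: posterior weight 1; P(next child type O) = 1/4.
Weighted sum = 1/4.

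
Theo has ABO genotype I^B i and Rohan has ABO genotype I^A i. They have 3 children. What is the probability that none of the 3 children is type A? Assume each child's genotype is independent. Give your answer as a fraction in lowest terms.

ABO cross I^B i × I^A i → 1/4 O, 1/4 A, 1/4 B, 1/4 AB.
So P(type A) = 1/4 per child.
P(not type A) = 3/4 for one child; (3/4)^3 = 27/64.

27/64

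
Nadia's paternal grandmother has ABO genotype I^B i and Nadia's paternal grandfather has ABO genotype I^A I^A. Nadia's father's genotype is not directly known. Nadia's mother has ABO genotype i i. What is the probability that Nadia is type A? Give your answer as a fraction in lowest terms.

1/2

Nadia's father's ABO genotype from I^B i × I^A I^A: 1/2 I^A I^B, 1/2 I^A i.
Crossing each possibility with the mother i i and summing P(type A): 1/2·1/2 + 1/2·1/2 = 1/2.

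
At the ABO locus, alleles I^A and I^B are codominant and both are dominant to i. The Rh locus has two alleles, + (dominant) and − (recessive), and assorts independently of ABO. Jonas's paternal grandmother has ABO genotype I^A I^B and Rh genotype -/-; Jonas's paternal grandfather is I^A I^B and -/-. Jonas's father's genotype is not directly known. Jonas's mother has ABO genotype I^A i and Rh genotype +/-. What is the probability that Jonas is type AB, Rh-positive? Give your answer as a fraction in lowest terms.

1/8

Jonas's father's ABO genotype from I^A I^B × I^A I^B: 1/4 I^A I^A, 1/2 I^A I^B, 1/4 I^B I^B.
Crossing each possibility with the mother I^A i and summing P(type AB): 1/4·0 + 1/2·1/4 + 1/4·1/2 = 1/4.
Similarly for Rh via the father's Rh distribution: P(Rh+) = 1/2.
Independent loci: 1/4 × 1/2 = 1/8.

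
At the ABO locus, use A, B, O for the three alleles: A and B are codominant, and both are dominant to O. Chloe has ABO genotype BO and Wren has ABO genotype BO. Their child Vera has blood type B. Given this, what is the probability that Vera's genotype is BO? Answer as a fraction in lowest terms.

Cross BO × BO → 1/4 BB, 1/2 BO, 1/4 OO.
Type-B genotypes among offspring: BB (1/4), BO (1/2); total 3/4.
P(BO | type B) = (1/2) / (3/4) = 2/3.

2/3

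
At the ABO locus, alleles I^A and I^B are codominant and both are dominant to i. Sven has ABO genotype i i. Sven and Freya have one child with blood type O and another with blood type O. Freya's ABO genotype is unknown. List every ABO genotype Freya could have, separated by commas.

I^A i, I^B i, i i

For each candidate genotype of Freya, check whether crossing it with i i can produce every observed child phenotype.
  I^A I^A → possible child types {A} ✗
  I^A I^B → possible child types {A, B} ✗
  I^A i → possible child types {O, A} ✓
  I^B I^B → possible child types {B} ✗
  I^B i → possible child types {O, B} ✓
  i i → possible child types {O} ✓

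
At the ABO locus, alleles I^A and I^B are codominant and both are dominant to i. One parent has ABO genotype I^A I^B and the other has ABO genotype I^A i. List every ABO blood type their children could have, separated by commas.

Gametes from I^A I^B × I^A i give offspring ABO genotypes I^A I^A, I^A I^B, I^A i, I^B i, i.e. phenotypes A, B, AB.

A, B, AB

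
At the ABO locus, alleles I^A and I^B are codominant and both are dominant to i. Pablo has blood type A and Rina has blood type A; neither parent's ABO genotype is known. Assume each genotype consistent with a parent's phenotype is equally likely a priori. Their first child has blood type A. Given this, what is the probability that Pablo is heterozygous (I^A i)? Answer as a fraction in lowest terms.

7/15

Possible genotypes: Pablo ∈ {I^A I^A, I^A i}; Rina ∈ {I^A I^A, I^A i}.
Weight each parental genotype pair by prior × P(type-A child):
  I^A I^A × I^A I^A: posterior weight 4/15.
  I^A I^A × I^A i: posterior weight 4/15.
  I^A i × I^A I^A: posterior weight 4/15.
  I^A i × I^A i: posterior weight 1/5.
Sum the posterior weight over pairs where Pablo is I^A i: 7/15.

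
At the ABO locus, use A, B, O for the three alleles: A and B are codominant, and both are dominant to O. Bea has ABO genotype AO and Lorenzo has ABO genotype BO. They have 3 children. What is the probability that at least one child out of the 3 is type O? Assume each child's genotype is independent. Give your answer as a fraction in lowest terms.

ABO cross AO × BO → 1/4 O, 1/4 A, 1/4 B, 1/4 AB.
So P(type O) = 1/4 per child.
P(none) = (3/4)^3 = 27/64; P(at least one) = 1 − 27/64 = 37/64.

37/64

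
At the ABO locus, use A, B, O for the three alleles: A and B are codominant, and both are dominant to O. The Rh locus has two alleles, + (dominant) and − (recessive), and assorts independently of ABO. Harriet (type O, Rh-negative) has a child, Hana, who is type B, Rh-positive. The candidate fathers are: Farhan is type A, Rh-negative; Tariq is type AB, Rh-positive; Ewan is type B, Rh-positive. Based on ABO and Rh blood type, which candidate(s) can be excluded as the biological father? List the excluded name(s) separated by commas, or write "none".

A candidate is excluded only if no genotype consistent with his phenotype could produce a type B, Rh-positive child with a type O, Rh-negative mother.
Farhan (type A, Rh-): no genotype consistent with that phenotype can produce a type-B Rh+ child with a type-O mother.

Farhan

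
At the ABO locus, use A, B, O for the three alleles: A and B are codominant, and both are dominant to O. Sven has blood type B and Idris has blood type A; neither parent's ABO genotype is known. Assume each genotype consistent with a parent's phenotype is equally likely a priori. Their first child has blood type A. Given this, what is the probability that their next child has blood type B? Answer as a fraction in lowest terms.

Possible genotypes: Sven ∈ {BB, BO}; Idris ∈ {AA, AO}.
Weight each parental genotype pair by prior × P(type-A child):
  BO × AA: posterior weight 2/3; P(next child type B) = 0.
  BO × AO: posterior weight 1/3; P(next child type B) = 1/4.
Weighted sum = 1/12.

1/12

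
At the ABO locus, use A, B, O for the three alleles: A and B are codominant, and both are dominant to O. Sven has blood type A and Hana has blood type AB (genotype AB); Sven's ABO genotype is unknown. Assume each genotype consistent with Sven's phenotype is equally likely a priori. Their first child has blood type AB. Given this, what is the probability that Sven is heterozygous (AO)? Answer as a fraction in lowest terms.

Possible genotypes: Sven ∈ {AA, AO}; Hana ∈ {AB}.
Weight each parental genotype pair by prior × P(type-AB child):
  AA × AB: posterior weight 2/3.
  AO × AB: posterior weight 1/3.
Sum the posterior weight over pairs where Sven is AO: 1/3.

1/3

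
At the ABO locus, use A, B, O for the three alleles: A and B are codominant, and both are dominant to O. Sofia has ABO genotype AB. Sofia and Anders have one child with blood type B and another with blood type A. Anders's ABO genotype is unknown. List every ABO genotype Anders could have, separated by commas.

For each candidate genotype of Anders, check whether crossing it with AB can produce every observed child phenotype.
  AA → possible child types {A, AB} ✗
  AB → possible child types {A, B, AB} ✓
  AO → possible child types {A, B, AB} ✓
  BB → possible child types {B, AB} ✗
  BO → possible child types {A, B, AB} ✓
  OO → possible child types {A, B} ✓

AB, AO, BO, OO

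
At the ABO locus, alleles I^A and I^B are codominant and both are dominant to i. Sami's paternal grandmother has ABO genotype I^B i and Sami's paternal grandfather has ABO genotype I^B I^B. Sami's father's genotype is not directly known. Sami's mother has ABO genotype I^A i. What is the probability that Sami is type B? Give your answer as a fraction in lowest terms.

Sami's father's ABO genotype from I^B i × I^B I^B: 1/2 I^B I^B, 1/2 I^B i.
Crossing each possibility with the mother I^A i and summing P(type B): 1/2·1/2 + 1/2·1/4 = 3/8.

3/8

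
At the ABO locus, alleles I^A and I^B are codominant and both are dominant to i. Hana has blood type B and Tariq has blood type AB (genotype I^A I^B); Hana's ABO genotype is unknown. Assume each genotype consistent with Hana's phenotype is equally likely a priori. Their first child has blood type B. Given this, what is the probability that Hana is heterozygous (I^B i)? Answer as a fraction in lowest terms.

1/2

Possible genotypes: Hana ∈ {I^B I^B, I^B i}; Tariq ∈ {I^A I^B}.
Weight each parental genotype pair by prior × P(type-B child):
  I^B I^B × I^A I^B: posterior weight 1/2.
  I^B i × I^A I^B: posterior weight 1/2.
Sum the posterior weight over pairs where Hana is I^B i: 1/2.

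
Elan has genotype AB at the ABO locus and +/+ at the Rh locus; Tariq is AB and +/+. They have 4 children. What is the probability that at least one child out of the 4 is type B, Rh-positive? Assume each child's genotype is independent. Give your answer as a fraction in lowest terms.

ABO cross AB × AB → 1/4 A, 1/4 B, 1/2 AB.
Rh cross +/+ × +/+ → 1 Rh+; so P(type B, Rh-positive) = 1/4 × 1 = 1/4 per child.
P(none) = (3/4)^4 = 81/256; P(at least one) = 1 − 81/256 = 175/256.

175/256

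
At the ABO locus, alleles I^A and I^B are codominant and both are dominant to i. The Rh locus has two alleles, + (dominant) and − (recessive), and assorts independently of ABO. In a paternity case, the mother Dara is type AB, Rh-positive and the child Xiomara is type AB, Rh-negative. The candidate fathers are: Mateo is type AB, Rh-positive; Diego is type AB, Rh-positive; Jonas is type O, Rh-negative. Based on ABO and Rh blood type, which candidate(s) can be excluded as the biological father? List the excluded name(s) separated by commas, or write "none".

Jonas

A candidate is excluded only if no genotype consistent with his phenotype could produce a type AB, Rh-negative child with a type AB, Rh-positive mother.
Jonas (type O, Rh-): no genotype consistent with that phenotype can produce a type-AB Rh- child with a type-AB mother.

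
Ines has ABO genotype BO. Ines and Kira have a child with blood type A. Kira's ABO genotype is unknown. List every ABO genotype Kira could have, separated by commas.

For each candidate genotype of Kira, check whether crossing it with BO can produce every observed child phenotype.
  AA → possible child types {A, AB} ✓
  AB → possible child types {A, B, AB} ✓
  AO → possible child types {O, A, B, AB} ✓
  BB → possible child types {B} ✗
  BO → possible child types {O, B} ✗
  OO → possible child types {O, B} ✗

AA, AB, AO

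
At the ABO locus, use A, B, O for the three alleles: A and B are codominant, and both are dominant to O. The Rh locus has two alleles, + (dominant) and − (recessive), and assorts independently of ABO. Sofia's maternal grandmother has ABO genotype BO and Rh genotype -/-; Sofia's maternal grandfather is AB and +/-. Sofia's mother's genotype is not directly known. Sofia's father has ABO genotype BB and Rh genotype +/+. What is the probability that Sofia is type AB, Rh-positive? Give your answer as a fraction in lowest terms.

Sofia's mother's ABO genotype from BO × AB: 1/4 AB, 1/4 AO, 1/4 BB, 1/4 BO.
Crossing each possibility with the father BB and summing P(type AB): 1/4·1/2 + 1/4·1/2 + 1/4·0 + 1/4·0 = 1/4.
Similarly for Rh via the mother's Rh distribution: P(Rh+) = 1.
Independent loci: 1/4 × 1 = 1/4.

1/4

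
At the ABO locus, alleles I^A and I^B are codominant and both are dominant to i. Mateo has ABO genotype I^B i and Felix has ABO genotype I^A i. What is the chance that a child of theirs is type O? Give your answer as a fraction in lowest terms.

ABO cross I^B i × I^A i → offspring phenotypes: 1/4 O, 1/4 A, 1/4 B, 1/4 AB.
So P(type O) = 1/4.

1/4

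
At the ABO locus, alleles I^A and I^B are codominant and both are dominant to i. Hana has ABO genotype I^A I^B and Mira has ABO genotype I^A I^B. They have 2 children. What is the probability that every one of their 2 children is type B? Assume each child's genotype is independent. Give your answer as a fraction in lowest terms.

1/16

ABO cross I^A I^B × I^A I^B → 1/4 A, 1/4 B, 1/2 AB.
So P(type B) = 1/4 per child.
All 2 independent: (1/4)^2 = 1/16.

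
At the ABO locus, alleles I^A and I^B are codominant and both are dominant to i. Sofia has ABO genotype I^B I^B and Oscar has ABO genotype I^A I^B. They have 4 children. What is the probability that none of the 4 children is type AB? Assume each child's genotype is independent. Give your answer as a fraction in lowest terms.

1/16

ABO cross I^B I^B × I^A I^B → 1/2 B, 1/2 AB.
So P(type AB) = 1/2 per child.
P(not type AB) = 1/2 for one child; (1/2)^4 = 1/16.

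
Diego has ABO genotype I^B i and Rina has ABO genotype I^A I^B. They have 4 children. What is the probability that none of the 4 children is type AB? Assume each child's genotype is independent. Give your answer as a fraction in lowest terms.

ABO cross I^B i × I^A I^B → 1/4 A, 1/2 B, 1/4 AB.
So P(type AB) = 1/4 per child.
P(not type AB) = 3/4 for one child; (3/4)^4 = 81/256.

81/256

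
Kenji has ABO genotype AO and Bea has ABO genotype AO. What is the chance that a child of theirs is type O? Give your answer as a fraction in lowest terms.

1/4

ABO cross AO × AO → offspring phenotypes: 1/4 O, 3/4 A.
So P(type O) = 1/4.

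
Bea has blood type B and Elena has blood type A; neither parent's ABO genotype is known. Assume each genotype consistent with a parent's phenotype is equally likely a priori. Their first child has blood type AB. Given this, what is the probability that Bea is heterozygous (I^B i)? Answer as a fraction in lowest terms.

1/3

Possible genotypes: Bea ∈ {I^B I^B, I^B i}; Elena ∈ {I^A I^A, I^A i}.
Weight each parental genotype pair by prior × P(type-AB child):
  I^B I^B × I^A I^A: posterior weight 4/9.
  I^B I^B × I^A i: posterior weight 2/9.
  I^B i × I^A I^A: posterior weight 2/9.
  I^B i × I^A i: posterior weight 1/9.
Sum the posterior weight over pairs where Bea is I^B i: 1/3.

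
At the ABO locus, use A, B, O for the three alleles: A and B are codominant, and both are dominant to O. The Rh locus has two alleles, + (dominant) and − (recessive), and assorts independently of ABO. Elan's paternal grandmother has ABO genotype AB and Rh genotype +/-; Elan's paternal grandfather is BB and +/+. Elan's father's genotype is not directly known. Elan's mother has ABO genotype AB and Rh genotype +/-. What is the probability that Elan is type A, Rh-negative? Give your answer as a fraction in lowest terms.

1/64

Elan's father's ABO genotype from AB × BB: 1/2 AB, 1/2 BB.
Crossing each possibility with the mother AB and summing P(type A): 1/2·1/4 + 1/2·0 = 1/8.
Similarly for Rh via the father's Rh distribution: P(Rh-) = 1/8.
Independent loci: 1/8 × 1/8 = 1/64.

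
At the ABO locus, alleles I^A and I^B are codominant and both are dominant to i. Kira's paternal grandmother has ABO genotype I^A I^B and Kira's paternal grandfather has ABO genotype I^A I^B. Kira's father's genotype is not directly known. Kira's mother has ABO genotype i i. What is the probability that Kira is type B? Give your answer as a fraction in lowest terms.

Kira's father's ABO genotype from I^A I^B × I^A I^B: 1/4 I^A I^A, 1/2 I^A I^B, 1/4 I^B I^B.
Crossing each possibility with the mother i i and summing P(type B): 1/4·0 + 1/2·1/2 + 1/4·1 = 1/2.

1/2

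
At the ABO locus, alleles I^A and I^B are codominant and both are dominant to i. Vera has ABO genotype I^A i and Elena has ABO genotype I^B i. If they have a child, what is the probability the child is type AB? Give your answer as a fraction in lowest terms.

1/4

ABO cross I^A i × I^B i → offspring phenotypes: 1/4 O, 1/4 A, 1/4 B, 1/4 AB.
So P(type AB) = 1/4.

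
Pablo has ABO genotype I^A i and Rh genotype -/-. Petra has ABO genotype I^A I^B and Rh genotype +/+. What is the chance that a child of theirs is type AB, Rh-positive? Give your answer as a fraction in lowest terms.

1/4

ABO cross I^A i × I^A I^B → offspring phenotypes: 1/2 A, 1/4 B, 1/4 AB.
Rh cross -/- × +/+ → 1 Rh+.
Independent loci: P(type AB, Rh-positive) = 1/4 × 1 = 1/4.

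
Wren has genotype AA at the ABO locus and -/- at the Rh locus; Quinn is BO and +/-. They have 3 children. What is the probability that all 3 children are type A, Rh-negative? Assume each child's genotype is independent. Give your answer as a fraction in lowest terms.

ABO cross AA × BO → 1/2 A, 1/2 AB.
Rh cross -/- × +/- → 1/2 Rh+, 1/2 Rh-; so P(type A, Rh-negative) = 1/2 × 1/2 = 1/4 per child.
All 3 independent: (1/4)^3 = 1/64.

1/64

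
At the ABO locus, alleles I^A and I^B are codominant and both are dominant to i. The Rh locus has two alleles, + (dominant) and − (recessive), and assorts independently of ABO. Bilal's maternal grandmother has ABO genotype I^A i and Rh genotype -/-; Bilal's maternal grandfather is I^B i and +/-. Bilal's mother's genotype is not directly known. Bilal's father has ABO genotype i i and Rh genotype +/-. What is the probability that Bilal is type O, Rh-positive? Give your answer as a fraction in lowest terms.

Bilal's mother's ABO genotype from I^A i × I^B i: 1/4 I^A I^B, 1/4 I^A i, 1/4 I^B i, 1/4 i i.
Crossing each possibility with the father i i and summing P(type O): 1/4·0 + 1/4·1/2 + 1/4·1/2 + 1/4·1 = 1/2.
Similarly for Rh via the mother's Rh distribution: P(Rh+) = 5/8.
Independent loci: 1/2 × 5/8 = 5/16.

5/16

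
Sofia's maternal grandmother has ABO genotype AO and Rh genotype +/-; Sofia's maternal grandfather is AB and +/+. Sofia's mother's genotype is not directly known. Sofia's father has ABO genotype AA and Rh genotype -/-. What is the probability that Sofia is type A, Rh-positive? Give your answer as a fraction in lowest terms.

Sofia's mother's ABO genotype from AO × AB: 1/4 AA, 1/4 AB, 1/4 AO, 1/4 BO.
Crossing each possibility with the father AA and summing P(type A): 1/4·1 + 1/4·1/2 + 1/4·1 + 1/4·1/2 = 3/4.
Similarly for Rh via the mother's Rh distribution: P(Rh+) = 3/4.
Independent loci: 3/4 × 3/4 = 9/16.

9/16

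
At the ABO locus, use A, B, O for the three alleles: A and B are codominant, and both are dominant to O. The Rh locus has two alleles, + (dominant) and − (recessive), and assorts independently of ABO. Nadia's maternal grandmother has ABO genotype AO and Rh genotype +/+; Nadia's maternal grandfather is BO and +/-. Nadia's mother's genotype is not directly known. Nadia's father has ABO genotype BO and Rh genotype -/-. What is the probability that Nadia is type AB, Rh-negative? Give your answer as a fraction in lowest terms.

Nadia's mother's ABO genotype from AO × BO: 1/4 AB, 1/4 AO, 1/4 BO, 1/4 OO.
Crossing each possibility with the father BO and summing P(type AB): 1/4·1/4 + 1/4·1/4 + 1/4·0 + 1/4·0 = 1/8.
Similarly for Rh via the mother's Rh distribution: P(Rh-) = 1/4.
Independent loci: 1/8 × 1/4 = 1/32.

1/32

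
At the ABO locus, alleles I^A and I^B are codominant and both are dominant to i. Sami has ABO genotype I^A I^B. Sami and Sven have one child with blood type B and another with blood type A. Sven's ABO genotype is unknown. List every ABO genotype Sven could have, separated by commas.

For each candidate genotype of Sven, check whether crossing it with I^A I^B can produce every observed child phenotype.
  I^A I^A → possible child types {A, AB} ✗
  I^A I^B → possible child types {A, B, AB} ✓
  I^A i → possible child types {A, B, AB} ✓
  I^B I^B → possible child types {B, AB} ✗
  I^B i → possible child types {A, B, AB} ✓
  i i → possible child types {A, B} ✓

I^A I^B, I^A i, I^B i, i i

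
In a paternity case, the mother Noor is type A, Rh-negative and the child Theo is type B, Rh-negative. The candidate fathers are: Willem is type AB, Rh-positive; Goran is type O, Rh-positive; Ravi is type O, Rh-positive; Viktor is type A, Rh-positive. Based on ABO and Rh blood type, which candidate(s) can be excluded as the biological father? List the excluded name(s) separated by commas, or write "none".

A candidate is excluded only if no genotype consistent with his phenotype could produce a type B, Rh-negative child with a type A, Rh-negative mother.
Goran (type O, Rh+): no genotype consistent with that phenotype can produce a type-B Rh- child with a type-A mother.
Ravi (type O, Rh+): no genotype consistent with that phenotype can produce a type-B Rh- child with a type-A mother.
Viktor (type A, Rh+): no genotype consistent with that phenotype can produce a type-B Rh- child with a type-A mother.

Goran, Ravi, Viktor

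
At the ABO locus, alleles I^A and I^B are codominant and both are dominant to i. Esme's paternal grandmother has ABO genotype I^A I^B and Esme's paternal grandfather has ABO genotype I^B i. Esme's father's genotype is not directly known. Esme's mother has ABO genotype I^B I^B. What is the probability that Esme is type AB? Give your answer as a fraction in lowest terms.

1/4

Esme's father's ABO genotype from I^A I^B × I^B i: 1/4 I^A I^B, 1/4 I^A i, 1/4 I^B I^B, 1/4 I^B i.
Crossing each possibility with the mother I^B I^B and summing P(type AB): 1/4·1/2 + 1/4·1/2 + 1/4·0 + 1/4·0 = 1/4.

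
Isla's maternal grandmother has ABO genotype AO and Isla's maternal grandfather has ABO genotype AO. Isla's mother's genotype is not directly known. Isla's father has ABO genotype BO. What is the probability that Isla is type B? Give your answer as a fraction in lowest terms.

Isla's mother's ABO genotype from AO × AO: 1/4 AA, 1/2 AO, 1/4 OO.
Crossing each possibility with the father BO and summing P(type B): 1/4·0 + 1/2·1/4 + 1/4·1/2 = 1/4.

1/4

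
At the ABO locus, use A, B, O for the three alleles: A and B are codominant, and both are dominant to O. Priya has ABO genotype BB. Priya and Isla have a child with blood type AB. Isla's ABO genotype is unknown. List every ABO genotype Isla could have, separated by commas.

AA, AB, AO

For each candidate genotype of Isla, check whether crossing it with BB can produce every observed child phenotype.
  AA → possible child types {AB} ✓
  AB → possible child types {B, AB} ✓
  AO → possible child types {B, AB} ✓
  BB → possible child types {B} ✗
  BO → possible child types {B} ✗
  OO → possible child types {B} ✗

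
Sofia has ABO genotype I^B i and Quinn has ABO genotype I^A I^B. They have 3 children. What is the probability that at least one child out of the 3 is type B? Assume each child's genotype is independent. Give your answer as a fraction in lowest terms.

ABO cross I^B i × I^A I^B → 1/4 A, 1/2 B, 1/4 AB.
So P(type B) = 1/2 per child.
P(none) = (1/2)^3 = 1/8; P(at least one) = 1 − 1/8 = 7/8.

7/8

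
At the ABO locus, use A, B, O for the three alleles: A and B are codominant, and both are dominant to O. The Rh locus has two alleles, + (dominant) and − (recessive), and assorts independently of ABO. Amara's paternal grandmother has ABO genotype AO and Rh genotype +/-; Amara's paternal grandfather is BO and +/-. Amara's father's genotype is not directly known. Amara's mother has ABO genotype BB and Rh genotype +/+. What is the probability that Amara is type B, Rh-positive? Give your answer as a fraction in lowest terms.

Amara's father's ABO genotype from AO × BO: 1/4 AB, 1/4 AO, 1/4 BO, 1/4 OO.
Crossing each possibility with the mother BB and summing P(type B): 1/4·1/2 + 1/4·1/2 + 1/4·1 + 1/4·1 = 3/4.
Similarly for Rh via the father's Rh distribution: P(Rh+) = 1.
Independent loci: 3/4 × 1 = 3/4.

3/4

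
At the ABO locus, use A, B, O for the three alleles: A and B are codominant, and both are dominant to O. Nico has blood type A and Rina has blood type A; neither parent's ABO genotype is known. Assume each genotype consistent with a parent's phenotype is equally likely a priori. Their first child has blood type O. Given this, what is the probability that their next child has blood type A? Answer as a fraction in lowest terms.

3/4

Possible genotypes: Nico ∈ {AA, AO}; Rina ∈ {AA, AO}.
Weight each parental genotype pair by prior × P(type-O child):
  AO × AO: posterior weight 1; P(next child type A) = 3/4.
Weighted sum = 3/4.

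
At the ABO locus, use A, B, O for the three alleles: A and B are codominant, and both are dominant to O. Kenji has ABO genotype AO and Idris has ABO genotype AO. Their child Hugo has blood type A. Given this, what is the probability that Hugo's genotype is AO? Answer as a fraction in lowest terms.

Cross AO × AO → 1/4 AA, 1/2 AO, 1/4 OO.
Type-A genotypes among offspring: AA (1/4), AO (1/2); total 3/4.
P(AO | type A) = (1/2) / (3/4) = 2/3.

2/3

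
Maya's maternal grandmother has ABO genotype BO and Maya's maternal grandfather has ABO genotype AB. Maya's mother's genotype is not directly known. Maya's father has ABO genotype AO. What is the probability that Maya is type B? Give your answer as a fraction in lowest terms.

Maya's mother's ABO genotype from BO × AB: 1/4 AB, 1/4 AO, 1/4 BB, 1/4 BO.
Crossing each possibility with the father AO and summing P(type B): 1/4·1/4 + 1/4·0 + 1/4·1/2 + 1/4·1/4 = 1/4.

1/4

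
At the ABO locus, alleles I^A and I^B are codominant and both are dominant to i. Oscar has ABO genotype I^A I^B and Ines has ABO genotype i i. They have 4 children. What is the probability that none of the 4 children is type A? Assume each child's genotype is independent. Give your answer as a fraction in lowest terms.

ABO cross I^A I^B × i i → 1/2 A, 1/2 B.
So P(type A) = 1/2 per child.
P(not type A) = 1/2 for one child; (1/2)^4 = 1/16.

1/16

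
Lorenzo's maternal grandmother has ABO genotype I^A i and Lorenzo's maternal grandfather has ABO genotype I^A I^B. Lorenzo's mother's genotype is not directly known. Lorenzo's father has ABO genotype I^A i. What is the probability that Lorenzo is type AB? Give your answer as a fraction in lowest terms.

1/8

Lorenzo's mother's ABO genotype from I^A i × I^A I^B: 1/4 I^A I^A, 1/4 I^A I^B, 1/4 I^A i, 1/4 I^B i.
Crossing each possibility with the father I^A i and summing P(type AB): 1/4·0 + 1/4·1/4 + 1/4·0 + 1/4·1/4 = 1/8.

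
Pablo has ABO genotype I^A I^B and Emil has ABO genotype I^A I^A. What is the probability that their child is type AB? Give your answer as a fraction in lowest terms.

ABO cross I^A I^B × I^A I^A → offspring phenotypes: 1/2 A, 1/2 AB.
So P(type AB) = 1/2.

1/2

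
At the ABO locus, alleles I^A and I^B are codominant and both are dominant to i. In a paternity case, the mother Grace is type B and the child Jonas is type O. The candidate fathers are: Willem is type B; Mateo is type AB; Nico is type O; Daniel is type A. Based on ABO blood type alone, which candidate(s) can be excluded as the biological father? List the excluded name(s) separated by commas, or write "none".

A candidate is excluded only if no genotype consistent with his phenotype could produce a type O child with a type B mother.
Mateo (type AB): no genotype consistent with that phenotype can produce a type-O child with a type-B mother.

Mateo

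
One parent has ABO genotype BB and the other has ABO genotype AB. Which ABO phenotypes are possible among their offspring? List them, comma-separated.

Gametes from BB × AB give offspring ABO genotypes AB, BB, i.e. phenotypes B, AB.

B, AB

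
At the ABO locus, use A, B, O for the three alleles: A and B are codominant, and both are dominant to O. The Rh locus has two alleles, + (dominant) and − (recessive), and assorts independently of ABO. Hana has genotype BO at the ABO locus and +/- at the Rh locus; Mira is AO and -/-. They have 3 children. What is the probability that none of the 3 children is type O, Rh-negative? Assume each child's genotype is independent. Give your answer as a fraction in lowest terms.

ABO cross BO × AO → 1/4 O, 1/4 A, 1/4 B, 1/4 AB.
Rh cross +/- × -/- → 1/2 Rh+, 1/2 Rh-; so P(type O, Rh-negative) = 1/4 × 1/2 = 1/8 per child.
P(not type O, Rh-negative) = 7/8 for one child; (7/8)^3 = 343/512.

343/512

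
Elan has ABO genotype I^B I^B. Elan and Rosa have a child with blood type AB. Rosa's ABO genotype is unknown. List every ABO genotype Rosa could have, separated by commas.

For each candidate genotype of Rosa, check whether crossing it with I^B I^B can produce every observed child phenotype.
  I^A I^A → possible child types {AB} ✓
  I^A I^B → possible child types {B, AB} ✓
  I^A i → possible child types {B, AB} ✓
  I^B I^B → possible child types {B} ✗
  I^B i → possible child types {B} ✗
  i i → possible child types {B} ✗

I^A I^A, I^A I^B, I^A i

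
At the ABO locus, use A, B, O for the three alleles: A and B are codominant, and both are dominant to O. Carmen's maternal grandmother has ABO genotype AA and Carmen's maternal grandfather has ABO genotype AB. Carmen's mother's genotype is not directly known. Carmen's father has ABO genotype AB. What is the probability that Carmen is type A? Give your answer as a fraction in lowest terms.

3/8

Carmen's mother's ABO genotype from AA × AB: 1/2 AA, 1/2 AB.
Crossing each possibility with the father AB and summing P(type A): 1/2·1/2 + 1/2·1/4 = 3/8.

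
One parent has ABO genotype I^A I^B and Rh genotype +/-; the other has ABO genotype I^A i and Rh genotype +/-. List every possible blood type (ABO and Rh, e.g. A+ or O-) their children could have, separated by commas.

A+, A-, B+, B-, AB+, AB-

Gametes from I^A I^B × I^A i give offspring ABO genotypes I^A I^A, I^A I^B, I^A i, I^B i, i.e. phenotypes A, B, AB.
Rh cross +/- × +/- → phenotypes Rh+, Rh-.
Combining independently: A+, A-, B+, B-, AB+, AB-.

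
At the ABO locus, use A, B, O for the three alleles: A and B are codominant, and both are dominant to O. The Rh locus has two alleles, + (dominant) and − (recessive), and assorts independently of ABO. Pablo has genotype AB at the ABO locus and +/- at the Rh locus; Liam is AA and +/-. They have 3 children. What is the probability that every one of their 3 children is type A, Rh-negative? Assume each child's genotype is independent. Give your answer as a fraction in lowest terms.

ABO cross AB × AA → 1/2 A, 1/2 AB.
Rh cross +/- × +/- → 3/4 Rh+, 1/4 Rh-; so P(type A, Rh-negative) = 1/2 × 1/4 = 1/8 per child.
All 3 independent: (1/8)^3 = 1/512.

1/512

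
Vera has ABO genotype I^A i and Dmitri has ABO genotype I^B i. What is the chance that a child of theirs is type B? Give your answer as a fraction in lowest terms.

1/4

ABO cross I^A i × I^B i → offspring phenotypes: 1/4 O, 1/4 A, 1/4 B, 1/4 AB.
So P(type B) = 1/4.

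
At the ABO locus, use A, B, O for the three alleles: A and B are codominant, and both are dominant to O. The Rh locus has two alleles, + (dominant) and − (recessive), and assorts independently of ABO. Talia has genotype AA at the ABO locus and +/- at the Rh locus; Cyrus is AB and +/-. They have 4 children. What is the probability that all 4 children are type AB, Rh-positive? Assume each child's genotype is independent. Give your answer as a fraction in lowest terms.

ABO cross AA × AB → 1/2 A, 1/2 AB.
Rh cross +/- × +/- → 3/4 Rh+, 1/4 Rh-; so P(type AB, Rh-positive) = 1/2 × 3/4 = 3/8 per child.
All 4 independent: (3/8)^4 = 81/4096.

81/4096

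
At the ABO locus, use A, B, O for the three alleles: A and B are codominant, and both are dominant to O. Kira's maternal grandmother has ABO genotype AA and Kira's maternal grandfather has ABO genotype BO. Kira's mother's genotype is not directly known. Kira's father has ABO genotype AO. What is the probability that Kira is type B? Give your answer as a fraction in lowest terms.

1/8

Kira's mother's ABO genotype from AA × BO: 1/2 AB, 1/2 AO.
Crossing each possibility with the father AO and summing P(type B): 1/2·1/4 + 1/2·0 = 1/8.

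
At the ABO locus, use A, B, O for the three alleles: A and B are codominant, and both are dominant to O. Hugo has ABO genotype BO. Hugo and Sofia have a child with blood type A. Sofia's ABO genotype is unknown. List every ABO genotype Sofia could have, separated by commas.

For each candidate genotype of Sofia, check whether crossing it with BO can produce every observed child phenotype.
  AA → possible child types {A, AB} ✓
  AB → possible child types {A, B, AB} ✓
  AO → possible child types {O, A, B, AB} ✓
  BB → possible child types {B} ✗
  BO → possible child types {O, B} ✗
  OO → possible child types {O, B} ✗

AA, AB, AO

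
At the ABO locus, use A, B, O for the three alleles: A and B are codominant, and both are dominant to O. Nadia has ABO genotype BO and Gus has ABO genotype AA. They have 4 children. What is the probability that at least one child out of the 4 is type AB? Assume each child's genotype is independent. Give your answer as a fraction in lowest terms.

ABO cross BO × AA → 1/2 A, 1/2 AB.
So P(type AB) = 1/2 per child.
P(none) = (1/2)^4 = 1/16; P(at least one) = 1 − 1/16 = 15/16.

15/16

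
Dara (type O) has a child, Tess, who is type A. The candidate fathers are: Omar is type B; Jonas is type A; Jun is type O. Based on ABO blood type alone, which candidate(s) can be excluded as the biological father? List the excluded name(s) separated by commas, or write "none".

A candidate is excluded only if no genotype consistent with his phenotype could produce a type A child with a type O mother.
Omar (type B): no genotype consistent with that phenotype can produce a type-A child with a type-O mother.
Jun (type O): no genotype consistent with that phenotype can produce a type-A child with a type-O mother.

Omar, Jun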